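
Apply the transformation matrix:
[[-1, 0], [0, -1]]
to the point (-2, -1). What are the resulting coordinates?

Matrix multiplication:
[[-1, 0], [0, -1]] × [-2, -1]ᵀ
= [(-1)(-2) + (0)(-1), (0)(-2) + (-1)(-1)]ᵀ
= [2, 1]ᵀ
Result: (2, 1)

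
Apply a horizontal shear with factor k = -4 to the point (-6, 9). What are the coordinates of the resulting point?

Shear matrix for horizontal shear with factor k = -4:
[[1, -4], [0, 1]]
Result: (-6, 9) → (-42, 9)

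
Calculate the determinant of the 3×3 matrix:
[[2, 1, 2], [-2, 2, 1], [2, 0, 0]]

Expansion along first row:
det = 2·det([[2,1],[0,0]]) - 1·det([[-2,1],[2,0]]) + 2·det([[-2,2],[2,0]])
    = 2·(2·0 - 1·0) - 1·(-2·0 - 1·2) + 2·(-2·0 - 2·2)
    = 2·0 - 1·-2 + 2·-4
    = 0 + 2 + -8 = -6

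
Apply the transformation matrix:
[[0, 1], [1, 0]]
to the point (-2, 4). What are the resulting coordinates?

Matrix multiplication:
[[0, 1], [1, 0]] × [-2, 4]ᵀ
= [(0)(-2) + (1)(4), (1)(-2) + (0)(4)]ᵀ
= [4, -2]ᵀ
Result: (4, -2)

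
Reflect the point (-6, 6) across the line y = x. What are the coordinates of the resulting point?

Reflection across line y = x: (-6, 6) → (6, -6)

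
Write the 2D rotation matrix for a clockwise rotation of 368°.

Rotation matrix formula: [[cos θ, -sin θ], [sin θ, cos θ]]
A clockwise rotation by 368° is equivalent to a counterclockwise rotation by -368°.
For θ = -368°:
cos(-368°) = 0.9903
sin(-368°) = -0.1392
Result: [[0.9903, 0.1392], [-0.1392, 0.9903]]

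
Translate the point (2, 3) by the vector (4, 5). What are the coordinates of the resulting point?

Translation by (4, 5) (homogeneous matrix [[1, 0, 4], [0, 1, 5], [0, 0, 1]]):
x' = 2 + 4 = 6
y' = 3 + 5 = 8
Result: (6, 8)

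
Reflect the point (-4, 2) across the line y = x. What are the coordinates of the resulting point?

Reflection across line y = x: (-4, 2) → (2, -4)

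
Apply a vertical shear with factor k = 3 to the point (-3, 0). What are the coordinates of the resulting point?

Shear matrix for vertical shear with factor k = 3:
[[1, 0], [3, 1]]
Result: (-3, 0) → (-3, -9)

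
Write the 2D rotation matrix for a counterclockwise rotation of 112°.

Rotation matrix formula: [[cos θ, -sin θ], [sin θ, cos θ]]
For θ = 112°:
cos(112°) = -0.3746
sin(112°) = 0.9272
Result: [[-0.3746, -0.9272], [0.9272, -0.3746]]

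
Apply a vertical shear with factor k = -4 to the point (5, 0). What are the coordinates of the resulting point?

Shear matrix for vertical shear with factor k = -4:
[[1, 0], [-4, 1]]
Result: (5, 0) → (5, -20)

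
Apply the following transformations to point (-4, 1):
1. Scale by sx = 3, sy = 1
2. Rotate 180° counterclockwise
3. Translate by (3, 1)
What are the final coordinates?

Step 1: Scale → (-12, 1)
Step 2: Rotate 180° → (12, -1)
Step 3: Translate → (15, 0)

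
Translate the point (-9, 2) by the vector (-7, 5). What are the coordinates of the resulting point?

Translation by (-7, 5) (homogeneous matrix [[1, 0, -7], [0, 1, 5], [0, 0, 1]]):
x' = -9 + -7 = -16
y' = 2 + 5 = 7
Result: (-16, 7)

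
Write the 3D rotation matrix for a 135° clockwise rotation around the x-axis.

Rotation matrix for clockwise 135° around x-axis:
A clockwise rotation by 135° is a counterclockwise rotation by -135°.
cos(-135°) = -√2/2, sin(-135°) = -√2/2
Result: [[1, 0, 0], [0, -√2/2, √2/2], [0, -√2/2, -√2/2]]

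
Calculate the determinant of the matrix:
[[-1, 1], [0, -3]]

For a 2×2 matrix [[a, b], [c, d]], det = ad - bc
det = (-1)(-3) - (1)(0) = 3 - 0 = 3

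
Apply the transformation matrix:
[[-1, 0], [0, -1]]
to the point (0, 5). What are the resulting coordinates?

Matrix multiplication:
[[-1, 0], [0, -1]] × [0, 5]ᵀ
= [(-1)(0) + (0)(5), (0)(0) + (-1)(5)]ᵀ
= [0, -5]ᵀ
Result: (0, -5)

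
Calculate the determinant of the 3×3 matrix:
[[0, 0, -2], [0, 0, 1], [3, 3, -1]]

Expansion along first row:
det = 0·det([[0,1],[3,-1]]) - 0·det([[0,1],[3,-1]]) + -2·det([[0,0],[3,3]])
    = 0·(0·-1 - 1·3) - 0·(0·-1 - 1·3) + -2·(0·3 - 0·3)
    = 0·-3 - 0·-3 + -2·0
    = 0 + 0 + 0 = 0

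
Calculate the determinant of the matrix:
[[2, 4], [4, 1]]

For a 2×2 matrix [[a, b], [c, d]], det = ad - bc
det = (2)(1) - (4)(4) = 2 - 16 = -14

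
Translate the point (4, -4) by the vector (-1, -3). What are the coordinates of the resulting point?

Translation by (-1, -3) (homogeneous matrix [[1, 0, -1], [0, 1, -3], [0, 0, 1]]):
x' = 4 + -1 = 3
y' = -4 + -3 = -7
Result: (3, -7)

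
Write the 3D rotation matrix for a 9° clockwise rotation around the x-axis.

Rotation matrix for clockwise 9° around x-axis:
A clockwise rotation by 9° is a counterclockwise rotation by -9°.
cos(-9°) = 0.9877, sin(-9°) = -0.1564
Result: [[1, 0, 0], [0, 0.9877, 0.1564], [0, -0.1564, 0.9877]]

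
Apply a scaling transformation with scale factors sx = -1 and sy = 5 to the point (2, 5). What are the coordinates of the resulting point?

Scaling matrix:
[[-1, 0], [0, 5]]
Result: (2 × -1, 5 × 5) = (-2, 25)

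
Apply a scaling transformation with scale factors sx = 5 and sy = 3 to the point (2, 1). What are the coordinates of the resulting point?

Scaling matrix:
[[5, 0], [0, 3]]
Result: (2 × 5, 1 × 3) = (10, 3)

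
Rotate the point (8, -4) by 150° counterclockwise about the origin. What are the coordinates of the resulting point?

Rotation matrix for 150°: [[cos 150°, -sin 150°], [sin 150°, cos 150°]] ≈ [[-0.866025, -0.500000], [0.500000, -0.866025]]
[[-0.866025, -0.500000], [0.500000, -0.866025]] × [8, -4]ᵀ ≈ [-4.9282, 7.4641]ᵀ
Result: (-4.9282, 7.4641)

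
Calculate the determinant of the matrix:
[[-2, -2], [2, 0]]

For a 2×2 matrix [[a, b], [c, d]], det = ad - bc
det = (-2)(0) - (-2)(2) = 0 - -4 = 4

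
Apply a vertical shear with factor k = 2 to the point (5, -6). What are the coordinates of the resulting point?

Shear matrix for vertical shear with factor k = 2:
[[1, 0], [2, 1]]
Result: (5, -6) → (5, 4)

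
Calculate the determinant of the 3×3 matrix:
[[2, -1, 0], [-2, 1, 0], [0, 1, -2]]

Expansion along first row:
det = 2·det([[1,0],[1,-2]]) - -1·det([[-2,0],[0,-2]]) + 0·det([[-2,1],[0,1]])
    = 2·(1·-2 - 0·1) - -1·(-2·-2 - 0·0) + 0·(-2·1 - 1·0)
    = 2·-2 - -1·4 + 0·-2
    = -4 + 4 + 0 = 0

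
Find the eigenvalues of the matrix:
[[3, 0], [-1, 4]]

Characteristic equation: det(A - λI) = 0
λ² - (trace)λ + (det) = 0
trace = 3 + 4 = 7, det = (3)(4) - (0)(-1) = 12
λ² - (7)λ + (12) = 0
λ = (7 ± √((7)² - 4·(12))) / 2 = (7 ± √1) / 2
Solving: λ = 3, 4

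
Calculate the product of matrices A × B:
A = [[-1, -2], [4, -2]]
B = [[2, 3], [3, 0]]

Matrix multiplication:
C[0][0] = -1×2 + -2×3 = -8
C[0][1] = -1×3 + -2×0 = -3
C[1][0] = 4×2 + -2×3 = 2
C[1][1] = 4×3 + -2×0 = 12
Result: [[-8, -3], [2, 12]]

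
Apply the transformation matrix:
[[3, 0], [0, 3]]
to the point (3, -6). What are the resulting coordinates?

Matrix multiplication:
[[3, 0], [0, 3]] × [3, -6]ᵀ
= [(3)(3) + (0)(-6), (0)(3) + (3)(-6)]ᵀ
= [9, -18]ᵀ
Result: (9, -18)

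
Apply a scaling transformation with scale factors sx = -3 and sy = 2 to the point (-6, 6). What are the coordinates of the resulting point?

Scaling matrix:
[[-3, 0], [0, 2]]
Result: (-6 × -3, 6 × 2) = (18, 12)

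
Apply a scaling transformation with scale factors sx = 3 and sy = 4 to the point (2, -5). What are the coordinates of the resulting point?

Scaling matrix:
[[3, 0], [0, 4]]
Result: (2 × 3, -5 × 4) = (6, -20)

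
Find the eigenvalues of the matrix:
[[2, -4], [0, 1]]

Characteristic equation: det(A - λI) = 0
λ² - (trace)λ + (det) = 0
trace = 2 + 1 = 3, det = (2)(1) - (-4)(0) = 2
λ² - (3)λ + (2) = 0
λ = (3 ± √((3)² - 4·(2))) / 2 = (3 ± √1) / 2
Solving: λ = 1, 2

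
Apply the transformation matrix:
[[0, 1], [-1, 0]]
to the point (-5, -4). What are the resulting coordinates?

Matrix multiplication:
[[0, 1], [-1, 0]] × [-5, -4]ᵀ
= [(0)(-5) + (1)(-4), (-1)(-5) + (0)(-4)]ᵀ
= [-4, 5]ᵀ
Result: (-4, 5)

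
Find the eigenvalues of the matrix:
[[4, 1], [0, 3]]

Characteristic equation: det(A - λI) = 0
λ² - (trace)λ + (det) = 0
trace = 4 + 3 = 7, det = (4)(3) - (1)(0) = 12
λ² - (7)λ + (12) = 0
λ = (7 ± √((7)² - 4·(12))) / 2 = (7 ± √1) / 2
Solving: λ = 3, 4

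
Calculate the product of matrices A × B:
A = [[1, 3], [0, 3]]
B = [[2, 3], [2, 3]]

Matrix multiplication:
C[0][0] = 1×2 + 3×2 = 8
C[0][1] = 1×3 + 3×3 = 12
C[1][0] = 0×2 + 3×2 = 6
C[1][1] = 0×3 + 3×3 = 9
Result: [[8, 12], [6, 9]]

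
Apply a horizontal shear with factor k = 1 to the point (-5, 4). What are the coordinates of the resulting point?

Shear matrix for horizontal shear with factor k = 1:
[[1, 1], [0, 1]]
Result: (-5, 4) → (-1, 4)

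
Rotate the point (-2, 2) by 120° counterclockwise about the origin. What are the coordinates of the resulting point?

Rotation matrix for 120°: [[cos 120°, -sin 120°], [sin 120°, cos 120°]] ≈ [[-0.500000, -0.866025], [0.866025, -0.500000]]
[[-0.500000, -0.866025], [0.866025, -0.500000]] × [-2, 2]ᵀ ≈ [-0.7321, -2.7321]ᵀ
Result: (-0.7321, -2.7321)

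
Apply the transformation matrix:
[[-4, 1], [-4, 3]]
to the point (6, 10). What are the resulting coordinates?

Matrix multiplication:
[[-4, 1], [-4, 3]] × [6, 10]ᵀ
= [(-4)(6) + (1)(10), (-4)(6) + (3)(10)]ᵀ
= [-14, 6]ᵀ
Result: (-14, 6)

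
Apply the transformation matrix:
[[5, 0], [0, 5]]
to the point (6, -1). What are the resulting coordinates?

Matrix multiplication:
[[5, 0], [0, 5]] × [6, -1]ᵀ
= [(5)(6) + (0)(-1), (0)(6) + (5)(-1)]ᵀ
= [30, -5]ᵀ
Result: (30, -5)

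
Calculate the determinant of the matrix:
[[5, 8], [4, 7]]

For a 2×2 matrix [[a, b], [c, d]], det = ad - bc
det = (5)(7) - (8)(4) = 35 - 32 = 3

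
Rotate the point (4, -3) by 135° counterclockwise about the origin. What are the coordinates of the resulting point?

Rotation matrix for 135°: [[cos 135°, -sin 135°], [sin 135°, cos 135°]] ≈ [[-0.707107, -0.707107], [0.707107, -0.707107]]
[[-0.707107, -0.707107], [0.707107, -0.707107]] × [4, -3]ᵀ ≈ [-0.7071, 4.9497]ᵀ
Result: (-0.7071, 4.9497)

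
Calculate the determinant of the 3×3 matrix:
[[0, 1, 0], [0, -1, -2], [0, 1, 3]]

Expansion along first row:
det = 0·det([[-1,-2],[1,3]]) - 1·det([[0,-2],[0,3]]) + 0·det([[0,-1],[0,1]])
    = 0·(-1·3 - -2·1) - 1·(0·3 - -2·0) + 0·(0·1 - -1·0)
    = 0·-1 - 1·0 + 0·0
    = 0 + 0 + 0 = 0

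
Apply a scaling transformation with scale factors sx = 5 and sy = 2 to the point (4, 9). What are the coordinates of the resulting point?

Scaling matrix:
[[5, 0], [0, 2]]
Result: (4 × 5, 9 × 2) = (20, 18)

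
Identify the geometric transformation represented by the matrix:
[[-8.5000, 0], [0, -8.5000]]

This matrix represents: uniform scaling by factor -8.5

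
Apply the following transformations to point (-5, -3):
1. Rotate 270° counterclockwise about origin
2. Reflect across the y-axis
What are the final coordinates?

Step 1: Rotate 270° → (-3, 5)
Step 2: Reflect across y-axis → (3, 5)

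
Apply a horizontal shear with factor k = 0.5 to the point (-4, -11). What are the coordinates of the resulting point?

Shear matrix for horizontal shear with factor k = 0.5:
[[1, 0.50], [0, 1]]
Result: (-4, -11) → (-9.5, -11)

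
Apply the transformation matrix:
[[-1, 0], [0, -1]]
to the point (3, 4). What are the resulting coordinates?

Matrix multiplication:
[[-1, 0], [0, -1]] × [3, 4]ᵀ
= [(-1)(3) + (0)(4), (0)(3) + (-1)(4)]ᵀ
= [-3, -4]ᵀ
Result: (-3, -4)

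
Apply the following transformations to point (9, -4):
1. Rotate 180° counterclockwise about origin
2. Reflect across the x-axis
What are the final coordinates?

Step 1: Rotate 180° → (-9, 4)
Step 2: Reflect across x-axis → (-9, -4)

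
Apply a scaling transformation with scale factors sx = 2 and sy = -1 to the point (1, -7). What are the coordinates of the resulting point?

Scaling matrix:
[[2, 0], [0, -1]]
Result: (1 × 2, -7 × -1) = (2, 7)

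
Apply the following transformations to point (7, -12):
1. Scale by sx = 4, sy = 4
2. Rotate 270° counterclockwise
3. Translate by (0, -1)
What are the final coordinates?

Step 1: Scale → (28, -48)
Step 2: Rotate 270° → (-48, -28)
Step 3: Translate → (-48, -29)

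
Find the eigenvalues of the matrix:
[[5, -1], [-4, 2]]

Characteristic equation: det(A - λI) = 0
λ² - (trace)λ + (det) = 0
trace = 5 + 2 = 7, det = (5)(2) - (-1)(-4) = 6
λ² - (7)λ + (6) = 0
λ = (7 ± √((7)² - 4·(6))) / 2 = (7 ± √25) / 2
Solving: λ = 1, 6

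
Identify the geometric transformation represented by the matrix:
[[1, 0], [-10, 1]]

This matrix represents: vertical shear with factor -10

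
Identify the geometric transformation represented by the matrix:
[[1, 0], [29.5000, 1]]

This matrix represents: vertical shear with factor 29.5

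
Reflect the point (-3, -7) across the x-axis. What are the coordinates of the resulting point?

Reflection across x-axis: (-3, -7) → (-3, 7)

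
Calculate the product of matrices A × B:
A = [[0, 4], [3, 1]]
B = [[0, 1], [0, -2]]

Matrix multiplication:
C[0][0] = 0×0 + 4×0 = 0
C[0][1] = 0×1 + 4×-2 = -8
C[1][0] = 3×0 + 1×0 = 0
C[1][1] = 3×1 + 1×-2 = 1
Result: [[0, -8], [0, 1]]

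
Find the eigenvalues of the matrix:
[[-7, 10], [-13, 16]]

Characteristic equation: det(A - λI) = 0
λ² - (trace)λ + (det) = 0
trace = -7 + 16 = 9, det = (-7)(16) - (10)(-13) = 18
λ² - (9)λ + (18) = 0
λ = (9 ± √((9)² - 4·(18))) / 2 = (9 ± √9) / 2
Solving: λ = 3, 6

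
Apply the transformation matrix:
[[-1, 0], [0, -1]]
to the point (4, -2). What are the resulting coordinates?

Matrix multiplication:
[[-1, 0], [0, -1]] × [4, -2]ᵀ
= [(-1)(4) + (0)(-2), (0)(4) + (-1)(-2)]ᵀ
= [-4, 2]ᵀ
Result: (-4, 2)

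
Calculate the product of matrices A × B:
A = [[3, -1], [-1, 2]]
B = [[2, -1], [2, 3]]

Matrix multiplication:
C[0][0] = 3×2 + -1×2 = 4
C[0][1] = 3×-1 + -1×3 = -6
C[1][0] = -1×2 + 2×2 = 2
C[1][1] = -1×-1 + 2×3 = 7
Result: [[4, -6], [2, 7]]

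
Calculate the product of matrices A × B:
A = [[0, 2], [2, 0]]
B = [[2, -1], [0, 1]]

Matrix multiplication:
C[0][0] = 0×2 + 2×0 = 0
C[0][1] = 0×-1 + 2×1 = 2
C[1][0] = 2×2 + 0×0 = 4
C[1][1] = 2×-1 + 0×1 = -2
Result: [[0, 2], [4, -2]]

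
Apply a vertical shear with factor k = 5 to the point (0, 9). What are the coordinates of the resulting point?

Shear matrix for vertical shear with factor k = 5:
[[1, 0], [5, 1]]
Result: (0, 9) → (0, 9)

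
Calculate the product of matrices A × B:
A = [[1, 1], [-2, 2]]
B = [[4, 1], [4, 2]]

Matrix multiplication:
C[0][0] = 1×4 + 1×4 = 8
C[0][1] = 1×1 + 1×2 = 3
C[1][0] = -2×4 + 2×4 = 0
C[1][1] = -2×1 + 2×2 = 2
Result: [[8, 3], [0, 2]]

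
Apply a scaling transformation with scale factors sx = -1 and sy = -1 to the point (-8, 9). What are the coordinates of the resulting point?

Scaling matrix:
[[-1, 0], [0, -1]]
Result: (-8 × -1, 9 × -1) = (8, -9)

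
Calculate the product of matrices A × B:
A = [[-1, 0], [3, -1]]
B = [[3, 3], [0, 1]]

Matrix multiplication:
C[0][0] = -1×3 + 0×0 = -3
C[0][1] = -1×3 + 0×1 = -3
C[1][0] = 3×3 + -1×0 = 9
C[1][1] = 3×3 + -1×1 = 8
Result: [[-3, -3], [9, 8]]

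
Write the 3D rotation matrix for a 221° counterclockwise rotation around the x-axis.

Rotation matrix for counterclockwise 221° around x-axis:
cos(221°) = -0.7547, sin(221°) = -0.6561
Result: [[1, 0, 0], [0, -0.7547, 0.6561], [0, -0.6561, -0.7547]]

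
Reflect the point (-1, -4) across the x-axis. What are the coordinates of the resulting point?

Reflection across x-axis: (-1, -4) → (-1, 4)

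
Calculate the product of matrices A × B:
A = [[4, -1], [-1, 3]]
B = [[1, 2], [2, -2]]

Matrix multiplication:
C[0][0] = 4×1 + -1×2 = 2
C[0][1] = 4×2 + -1×-2 = 10
C[1][0] = -1×1 + 3×2 = 5
C[1][1] = -1×2 + 3×-2 = -8
Result: [[2, 10], [5, -8]]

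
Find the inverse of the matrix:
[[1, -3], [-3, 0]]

For [[a,b],[c,d]], inverse = (1/det)·[[d,-b],[-c,a]]
det = (1)(0) - (-3)(-3) = 0 - 9 = -9
Inverse = (1/-9)·[[0, 3], [3, 1]]
= [[0, -1/3], [-1/3, -1/9]]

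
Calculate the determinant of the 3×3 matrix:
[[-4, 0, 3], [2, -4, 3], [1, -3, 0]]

Expansion along first row:
det = -4·det([[-4,3],[-3,0]]) - 0·det([[2,3],[1,0]]) + 3·det([[2,-4],[1,-3]])
    = -4·(-4·0 - 3·-3) - 0·(2·0 - 3·1) + 3·(2·-3 - -4·1)
    = -4·9 - 0·-3 + 3·-2
    = -36 + 0 + -6 = -42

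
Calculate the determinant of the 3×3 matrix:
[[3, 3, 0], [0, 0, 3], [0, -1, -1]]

Expansion along first row:
det = 3·det([[0,3],[-1,-1]]) - 3·det([[0,3],[0,-1]]) + 0·det([[0,0],[0,-1]])
    = 3·(0·-1 - 3·-1) - 3·(0·-1 - 3·0) + 0·(0·-1 - 0·0)
    = 3·3 - 3·0 + 0·0
    = 9 + 0 + 0 = 9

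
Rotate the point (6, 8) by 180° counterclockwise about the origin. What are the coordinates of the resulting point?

Rotation matrix for 180°: [[cos 180°, -sin 180°], [sin 180°, cos 180°]] = [[-1, 0], [0, -1]]
[[-1, 0], [0, -1]] × [6, 8]ᵀ = [-6, -8]ᵀ
Result: (-6, -8)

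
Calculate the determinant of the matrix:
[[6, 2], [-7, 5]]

For a 2×2 matrix [[a, b], [c, d]], det = ad - bc
det = (6)(5) - (2)(-7) = 30 - -14 = 44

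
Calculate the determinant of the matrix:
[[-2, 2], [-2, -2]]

For a 2×2 matrix [[a, b], [c, d]], det = ad - bc
det = (-2)(-2) - (2)(-2) = 4 - -4 = 8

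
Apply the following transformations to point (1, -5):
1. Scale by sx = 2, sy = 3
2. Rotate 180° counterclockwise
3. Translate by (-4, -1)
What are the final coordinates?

Step 1: Scale → (2, -15)
Step 2: Rotate 180° → (-2, 15)
Step 3: Translate → (-6, 14)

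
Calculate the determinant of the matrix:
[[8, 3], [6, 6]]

For a 2×2 matrix [[a, b], [c, d]], det = ad - bc
det = (8)(6) - (3)(6) = 48 - 18 = 30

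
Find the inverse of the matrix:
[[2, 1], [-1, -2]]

For [[a,b],[c,d]], inverse = (1/det)·[[d,-b],[-c,a]]
det = (2)(-2) - (1)(-1) = -4 - -1 = -3
Inverse = (1/-3)·[[-2, -1], [1, 2]]
= [[2/3, 1/3], [-1/3, -2/3]]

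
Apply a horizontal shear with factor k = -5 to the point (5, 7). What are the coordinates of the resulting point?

Shear matrix for horizontal shear with factor k = -5:
[[1, -5], [0, 1]]
Result: (5, 7) → (-30, 7)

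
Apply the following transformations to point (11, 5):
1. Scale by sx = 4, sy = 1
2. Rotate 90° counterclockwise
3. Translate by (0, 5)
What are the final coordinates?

Step 1: Scale → (44, 5)
Step 2: Rotate 90° → (-5, 44)
Step 3: Translate → (-5, 49)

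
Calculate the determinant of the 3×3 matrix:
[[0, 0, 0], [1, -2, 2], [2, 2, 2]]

Expansion along first row:
det = 0·det([[-2,2],[2,2]]) - 0·det([[1,2],[2,2]]) + 0·det([[1,-2],[2,2]])
    = 0·(-2·2 - 2·2) - 0·(1·2 - 2·2) + 0·(1·2 - -2·2)
    = 0·-8 - 0·-2 + 0·6
    = 0 + 0 + 0 = 0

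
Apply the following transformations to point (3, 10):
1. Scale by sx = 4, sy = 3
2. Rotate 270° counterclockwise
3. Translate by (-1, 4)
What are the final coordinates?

Step 1: Scale → (12, 30)
Step 2: Rotate 270° → (30, -12)
Step 3: Translate → (29, -8)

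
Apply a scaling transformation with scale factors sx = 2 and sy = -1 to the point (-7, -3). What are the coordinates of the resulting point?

Scaling matrix:
[[2, 0], [0, -1]]
Result: (-7 × 2, -3 × -1) = (-14, 3)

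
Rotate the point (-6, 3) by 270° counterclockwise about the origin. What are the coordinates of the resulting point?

Rotation matrix for 270°: [[cos 270°, -sin 270°], [sin 270°, cos 270°]] = [[0, 1], [-1, 0]]
[[0, 1], [-1, 0]] × [-6, 3]ᵀ = [3, 6]ᵀ
Result: (3, 6)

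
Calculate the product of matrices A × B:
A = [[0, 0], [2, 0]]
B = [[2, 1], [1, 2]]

Matrix multiplication:
C[0][0] = 0×2 + 0×1 = 0
C[0][1] = 0×1 + 0×2 = 0
C[1][0] = 2×2 + 0×1 = 4
C[1][1] = 2×1 + 0×2 = 2
Result: [[0, 0], [4, 2]]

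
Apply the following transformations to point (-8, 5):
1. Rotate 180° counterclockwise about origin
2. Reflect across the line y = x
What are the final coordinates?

Step 1: Rotate 180° → (8, -5)
Step 2: Reflect across line y = x → (-5, 8)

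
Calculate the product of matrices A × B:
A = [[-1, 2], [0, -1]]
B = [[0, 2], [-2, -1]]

Matrix multiplication:
C[0][0] = -1×0 + 2×-2 = -4
C[0][1] = -1×2 + 2×-1 = -4
C[1][0] = 0×0 + -1×-2 = 2
C[1][1] = 0×2 + -1×-1 = 1
Result: [[-4, -4], [2, 1]]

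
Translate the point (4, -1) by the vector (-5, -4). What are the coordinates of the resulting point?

Translation by (-5, -4) (homogeneous matrix [[1, 0, -5], [0, 1, -4], [0, 0, 1]]):
x' = 4 + -5 = -1
y' = -1 + -4 = -5
Result: (-1, -5)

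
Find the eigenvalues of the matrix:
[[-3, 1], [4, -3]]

Characteristic equation: det(A - λI) = 0
λ² - (trace)λ + (det) = 0
trace = -3 + -3 = -6, det = (-3)(-3) - (1)(4) = 5
λ² - (-6)λ + (5) = 0
λ = (-6 ± √((-6)² - 4·(5))) / 2 = (-6 ± √16) / 2
Solving: λ = -5, -1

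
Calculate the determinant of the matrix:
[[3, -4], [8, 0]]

For a 2×2 matrix [[a, b], [c, d]], det = ad - bc
det = (3)(0) - (-4)(8) = 0 - -32 = 32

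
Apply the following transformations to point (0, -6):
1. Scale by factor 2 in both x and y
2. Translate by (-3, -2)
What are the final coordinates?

Step 1: Scale (0, -6) by 2 → (0, -12)
Step 2: Translate by (-3, -2) → (-3, -14)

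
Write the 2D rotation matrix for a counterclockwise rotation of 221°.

Rotation matrix formula: [[cos θ, -sin θ], [sin θ, cos θ]]
For θ = 221°:
cos(221°) = -0.7547
sin(221°) = -0.6561
Result: [[-0.7547, 0.6561], [-0.6561, -0.7547]]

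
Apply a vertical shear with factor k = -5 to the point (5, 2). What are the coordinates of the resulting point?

Shear matrix for vertical shear with factor k = -5:
[[1, 0], [-5, 1]]
Result: (5, 2) → (5, -23)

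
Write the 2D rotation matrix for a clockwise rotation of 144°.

Rotation matrix formula: [[cos θ, -sin θ], [sin θ, cos θ]]
A clockwise rotation by 144° is equivalent to a counterclockwise rotation by -144°.
For θ = -144°:
cos(-144°) = -0.8090
sin(-144°) = -0.5878
Result: [[-0.8090, 0.5878], [-0.5878, -0.8090]]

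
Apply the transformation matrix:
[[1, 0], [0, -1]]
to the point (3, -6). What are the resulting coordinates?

Matrix multiplication:
[[1, 0], [0, -1]] × [3, -6]ᵀ
= [(1)(3) + (0)(-6), (0)(3) + (-1)(-6)]ᵀ
= [3, 6]ᵀ
Result: (3, 6)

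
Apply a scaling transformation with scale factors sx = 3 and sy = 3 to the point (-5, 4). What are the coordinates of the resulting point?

Scaling matrix:
[[3, 0], [0, 3]]
Result: (-5 × 3, 4 × 3) = (-15, 12)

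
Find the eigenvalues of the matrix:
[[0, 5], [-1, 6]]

Characteristic equation: det(A - λI) = 0
λ² - (trace)λ + (det) = 0
trace = 0 + 6 = 6, det = (0)(6) - (5)(-1) = 5
λ² - (6)λ + (5) = 0
λ = (6 ± √((6)² - 4·(5))) / 2 = (6 ± √16) / 2
Solving: λ = 1, 5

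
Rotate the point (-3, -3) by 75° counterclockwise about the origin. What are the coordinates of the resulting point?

Rotation matrix for 75°: [[cos 75°, -sin 75°], [sin 75°, cos 75°]] ≈ [[0.258819, -0.965926], [0.965926, 0.258819]]
[[0.258819, -0.965926], [0.965926, 0.258819]] × [-3, -3]ᵀ ≈ [2.1213, -3.6742]ᵀ
Result: (2.1213, -3.6742)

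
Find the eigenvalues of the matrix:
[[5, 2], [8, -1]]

Characteristic equation: det(A - λI) = 0
λ² - (trace)λ + (det) = 0
trace = 5 + -1 = 4, det = (5)(-1) - (2)(8) = -21
λ² - (4)λ + (-21) = 0
λ = (4 ± √((4)² - 4·(-21))) / 2 = (4 ± √100) / 2
Solving: λ = -3, 7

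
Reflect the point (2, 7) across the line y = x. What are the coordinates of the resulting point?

Reflection across line y = x: (2, 7) → (7, 2)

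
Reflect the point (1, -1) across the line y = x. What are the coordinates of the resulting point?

Reflection across line y = x: (1, -1) → (-1, 1)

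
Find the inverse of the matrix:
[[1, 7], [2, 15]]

For [[a,b],[c,d]], inverse = (1/det)·[[d,-b],[-c,a]]
det = (1)(15) - (7)(2) = 15 - 14 = 1
Inverse = [[15, -7], [-2, 1]]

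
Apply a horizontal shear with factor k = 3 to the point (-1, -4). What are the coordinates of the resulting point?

Shear matrix for horizontal shear with factor k = 3:
[[1, 3], [0, 1]]
Result: (-1, -4) → (-13, -4)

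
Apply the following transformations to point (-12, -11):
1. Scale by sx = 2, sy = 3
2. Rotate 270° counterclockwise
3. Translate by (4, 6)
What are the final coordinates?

Step 1: Scale → (-24, -33)
Step 2: Rotate 270° → (-33, 24)
Step 3: Translate → (-29, 30)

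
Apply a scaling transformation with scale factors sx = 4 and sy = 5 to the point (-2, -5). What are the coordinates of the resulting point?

Scaling matrix:
[[4, 0], [0, 5]]
Result: (-2 × 4, -5 × 5) = (-8, -25)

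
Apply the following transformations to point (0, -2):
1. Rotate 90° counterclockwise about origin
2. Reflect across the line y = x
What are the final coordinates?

Step 1: Rotate 90° → (2, 0)
Step 2: Reflect across line y = x → (0, 2)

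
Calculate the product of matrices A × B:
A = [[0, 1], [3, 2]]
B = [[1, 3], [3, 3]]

Matrix multiplication:
C[0][0] = 0×1 + 1×3 = 3
C[0][1] = 0×3 + 1×3 = 3
C[1][0] = 3×1 + 2×3 = 9
C[1][1] = 3×3 + 2×3 = 15
Result: [[3, 3], [9, 15]]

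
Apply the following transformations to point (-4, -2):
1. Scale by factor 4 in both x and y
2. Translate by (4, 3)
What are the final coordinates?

Step 1: Scale (-4, -2) by 4 → (-16, -8)
Step 2: Translate by (4, 3) → (-12, -5)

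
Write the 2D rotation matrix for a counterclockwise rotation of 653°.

Rotation matrix formula: [[cos θ, -sin θ], [sin θ, cos θ]]
For θ = 653°:
cos(653°) = 0.3907
sin(653°) = -0.9205
Result: [[0.3907, 0.9205], [-0.9205, 0.3907]]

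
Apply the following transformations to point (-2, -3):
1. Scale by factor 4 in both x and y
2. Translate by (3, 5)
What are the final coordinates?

Step 1: Scale (-2, -3) by 4 → (-8, -12)
Step 2: Translate by (3, 5) → (-5, -7)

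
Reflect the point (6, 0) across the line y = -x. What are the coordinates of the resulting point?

Reflection across line y = -x: (6, 0) → (0, -6)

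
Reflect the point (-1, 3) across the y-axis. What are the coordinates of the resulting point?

Reflection across y-axis: (-1, 3) → (1, 3)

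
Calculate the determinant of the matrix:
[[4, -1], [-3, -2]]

For a 2×2 matrix [[a, b], [c, d]], det = ad - bc
det = (4)(-2) - (-1)(-3) = -8 - 3 = -11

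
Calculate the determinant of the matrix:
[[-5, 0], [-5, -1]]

For a 2×2 matrix [[a, b], [c, d]], det = ad - bc
det = (-5)(-1) - (0)(-5) = 5 - 0 = 5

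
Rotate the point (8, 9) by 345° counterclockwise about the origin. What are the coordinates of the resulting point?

Rotation matrix for 345°: [[cos 345°, -sin 345°], [sin 345°, cos 345°]] ≈ [[0.965926, 0.258819], [-0.258819, 0.965926]]
[[0.965926, 0.258819], [-0.258819, 0.965926]] × [8, 9]ᵀ ≈ [10.0568, 6.6228]ᵀ
Result: (10.0568, 6.6228)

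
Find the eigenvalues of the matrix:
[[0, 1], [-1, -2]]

Characteristic equation: det(A - λI) = 0
λ² - (trace)λ + (det) = 0
trace = 0 + -2 = -2, det = (0)(-2) - (1)(-1) = 1
λ² - (-2)λ + (1) = 0
λ = (-2 ± √((-2)² - 4·(1))) / 2 = (-2 ± √0) / 2
Solving: λ = -1, -1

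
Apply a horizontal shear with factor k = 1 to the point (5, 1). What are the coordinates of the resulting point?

Shear matrix for horizontal shear with factor k = 1:
[[1, 1], [0, 1]]
Result: (5, 1) → (6, 1)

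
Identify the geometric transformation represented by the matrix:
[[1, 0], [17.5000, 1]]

This matrix represents: vertical shear with factor 17.5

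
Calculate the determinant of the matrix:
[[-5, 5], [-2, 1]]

For a 2×2 matrix [[a, b], [c, d]], det = ad - bc
det = (-5)(1) - (5)(-2) = -5 - -10 = 5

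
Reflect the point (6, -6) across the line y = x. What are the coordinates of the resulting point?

Reflection across line y = x: (6, -6) → (-6, 6)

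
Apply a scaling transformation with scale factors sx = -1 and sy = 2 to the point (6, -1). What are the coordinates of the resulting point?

Scaling matrix:
[[-1, 0], [0, 2]]
Result: (6 × -1, -1 × 2) = (-6, -2)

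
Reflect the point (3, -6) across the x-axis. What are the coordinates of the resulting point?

Reflection across x-axis: (3, -6) → (3, 6)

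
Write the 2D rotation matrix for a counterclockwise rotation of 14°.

Rotation matrix formula: [[cos θ, -sin θ], [sin θ, cos θ]]
For θ = 14°:
cos(14°) = 0.9703
sin(14°) = 0.2419
Result: [[0.9703, -0.2419], [0.2419, 0.9703]]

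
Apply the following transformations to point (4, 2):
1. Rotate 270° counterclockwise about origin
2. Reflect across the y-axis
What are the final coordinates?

Step 1: Rotate 270° → (2, -4)
Step 2: Reflect across y-axis → (-2, -4)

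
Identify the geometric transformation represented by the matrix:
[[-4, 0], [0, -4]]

This matrix represents: uniform scaling by factor -4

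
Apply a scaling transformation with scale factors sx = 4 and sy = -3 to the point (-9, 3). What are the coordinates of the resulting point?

Scaling matrix:
[[4, 0], [0, -3]]
Result: (-9 × 4, 3 × -3) = (-36, -9)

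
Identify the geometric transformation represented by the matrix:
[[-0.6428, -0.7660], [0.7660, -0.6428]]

This matrix represents: rotation by 130° counterclockwise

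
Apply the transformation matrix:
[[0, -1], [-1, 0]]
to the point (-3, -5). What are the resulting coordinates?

Matrix multiplication:
[[0, -1], [-1, 0]] × [-3, -5]ᵀ
= [(0)(-3) + (-1)(-5), (-1)(-3) + (0)(-5)]ᵀ
= [5, 3]ᵀ
Result: (5, 3)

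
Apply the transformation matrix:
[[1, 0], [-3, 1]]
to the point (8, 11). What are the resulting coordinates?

Matrix multiplication:
[[1, 0], [-3, 1]] × [8, 11]ᵀ
= [(1)(8) + (0)(11), (-3)(8) + (1)(11)]ᵀ
= [8, -13]ᵀ
Result: (8, -13)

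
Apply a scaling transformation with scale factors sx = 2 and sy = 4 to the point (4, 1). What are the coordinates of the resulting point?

Scaling matrix:
[[2, 0], [0, 4]]
Result: (4 × 2, 1 × 4) = (8, 4)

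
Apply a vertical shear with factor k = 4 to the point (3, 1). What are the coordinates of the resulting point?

Shear matrix for vertical shear with factor k = 4:
[[1, 0], [4, 1]]
Result: (3, 1) → (3, 13)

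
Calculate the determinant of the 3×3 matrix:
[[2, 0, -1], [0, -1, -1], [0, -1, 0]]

Expansion along first row:
det = 2·det([[-1,-1],[-1,0]]) - 0·det([[0,-1],[0,0]]) + -1·det([[0,-1],[0,-1]])
    = 2·(-1·0 - -1·-1) - 0·(0·0 - -1·0) + -1·(0·-1 - -1·0)
    = 2·-1 - 0·0 + -1·0
    = -2 + 0 + 0 = -2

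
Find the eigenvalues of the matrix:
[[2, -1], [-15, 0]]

Characteristic equation: det(A - λI) = 0
λ² - (trace)λ + (det) = 0
trace = 2 + 0 = 2, det = (2)(0) - (-1)(-15) = -15
λ² - (2)λ + (-15) = 0
λ = (2 ± √((2)² - 4·(-15))) / 2 = (2 ± √64) / 2
Solving: λ = -3, 5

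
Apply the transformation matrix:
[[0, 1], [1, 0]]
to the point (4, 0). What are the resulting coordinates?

Matrix multiplication:
[[0, 1], [1, 0]] × [4, 0]ᵀ
= [(0)(4) + (1)(0), (1)(4) + (0)(0)]ᵀ
= [0, 4]ᵀ
Result: (0, 4)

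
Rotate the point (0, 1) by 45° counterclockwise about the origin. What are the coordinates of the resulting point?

Rotation matrix for 45°: [[cos 45°, -sin 45°], [sin 45°, cos 45°]] ≈ [[0.707107, -0.707107], [0.707107, 0.707107]]
[[0.707107, -0.707107], [0.707107, 0.707107]] × [0, 1]ᵀ ≈ [-0.7071, 0.7071]ᵀ
Result: (-0.7071, 0.7071)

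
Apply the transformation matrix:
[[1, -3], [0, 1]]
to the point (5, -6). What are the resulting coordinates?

Matrix multiplication:
[[1, -3], [0, 1]] × [5, -6]ᵀ
= [(1)(5) + (-3)(-6), (0)(5) + (1)(-6)]ᵀ
= [23, -6]ᵀ
Result: (23, -6)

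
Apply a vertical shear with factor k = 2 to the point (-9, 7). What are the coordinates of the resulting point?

Shear matrix for vertical shear with factor k = 2:
[[1, 0], [2, 1]]
Result: (-9, 7) → (-9, -11)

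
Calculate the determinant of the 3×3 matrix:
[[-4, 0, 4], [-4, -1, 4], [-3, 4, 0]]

Expansion along first row:
det = -4·det([[-1,4],[4,0]]) - 0·det([[-4,4],[-3,0]]) + 4·det([[-4,-1],[-3,4]])
    = -4·(-1·0 - 4·4) - 0·(-4·0 - 4·-3) + 4·(-4·4 - -1·-3)
    = -4·-16 - 0·12 + 4·-19
    = 64 + 0 + -76 = -12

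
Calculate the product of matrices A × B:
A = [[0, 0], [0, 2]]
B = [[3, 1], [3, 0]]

Matrix multiplication:
C[0][0] = 0×3 + 0×3 = 0
C[0][1] = 0×1 + 0×0 = 0
C[1][0] = 0×3 + 2×3 = 6
C[1][1] = 0×1 + 2×0 = 0
Result: [[0, 0], [6, 0]]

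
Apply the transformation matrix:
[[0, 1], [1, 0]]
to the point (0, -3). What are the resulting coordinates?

Matrix multiplication:
[[0, 1], [1, 0]] × [0, -3]ᵀ
= [(0)(0) + (1)(-3), (1)(0) + (0)(-3)]ᵀ
= [-3, 0]ᵀ
Result: (-3, 0)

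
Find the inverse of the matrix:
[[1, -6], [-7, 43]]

For [[a,b],[c,d]], inverse = (1/det)·[[d,-b],[-c,a]]
det = (1)(43) - (-6)(-7) = 43 - 42 = 1
Inverse = [[43, 6], [7, 1]]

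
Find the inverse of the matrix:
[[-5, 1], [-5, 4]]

For [[a,b],[c,d]], inverse = (1/det)·[[d,-b],[-c,a]]
det = (-5)(4) - (1)(-5) = -20 - -5 = -15
Inverse = (1/-15)·[[4, -1], [5, -5]]
= [[-4/15, 1/15], [-1/3, 1/3]]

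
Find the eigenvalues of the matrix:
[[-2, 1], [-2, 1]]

Characteristic equation: det(A - λI) = 0
λ² - (trace)λ + (det) = 0
trace = -2 + 1 = -1, det = (-2)(1) - (1)(-2) = 0
λ² - (-1)λ + (0) = 0
λ = (-1 ± √((-1)² - 4·(0))) / 2 = (-1 ± √1) / 2
Solving: λ = -1, 0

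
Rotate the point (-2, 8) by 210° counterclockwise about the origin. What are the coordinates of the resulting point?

Rotation matrix for 210°: [[cos 210°, -sin 210°], [sin 210°, cos 210°]] ≈ [[-0.866025, 0.500000], [-0.500000, -0.866025]]
[[-0.866025, 0.500000], [-0.500000, -0.866025]] × [-2, 8]ᵀ ≈ [5.7321, -5.9282]ᵀ
Result: (5.7321, -5.9282)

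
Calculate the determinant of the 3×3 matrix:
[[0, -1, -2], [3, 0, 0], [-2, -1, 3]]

Expansion along first row:
det = 0·det([[0,0],[-1,3]]) - -1·det([[3,0],[-2,3]]) + -2·det([[3,0],[-2,-1]])
    = 0·(0·3 - 0·-1) - -1·(3·3 - 0·-2) + -2·(3·-1 - 0·-2)
    = 0·0 - -1·9 + -2·-3
    = 0 + 9 + 6 = 15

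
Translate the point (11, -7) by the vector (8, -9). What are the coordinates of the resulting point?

Translation by (8, -9) (homogeneous matrix [[1, 0, 8], [0, 1, -9], [0, 0, 1]]):
x' = 11 + 8 = 19
y' = -7 + -9 = -16
Result: (19, -16)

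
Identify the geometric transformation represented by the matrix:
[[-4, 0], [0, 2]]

This matrix represents: non-uniform scaling by sx = -4, sy = 2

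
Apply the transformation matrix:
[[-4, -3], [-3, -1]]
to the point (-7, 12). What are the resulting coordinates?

Matrix multiplication:
[[-4, -3], [-3, -1]] × [-7, 12]ᵀ
= [(-4)(-7) + (-3)(12), (-3)(-7) + (-1)(12)]ᵀ
= [-8, 9]ᵀ
Result: (-8, 9)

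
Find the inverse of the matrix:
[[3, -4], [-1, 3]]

For [[a,b],[c,d]], inverse = (1/det)·[[d,-b],[-c,a]]
det = (3)(3) - (-4)(-1) = 9 - 4 = 5
Inverse = (1/5)·[[3, 4], [1, 3]]
= [[3/5, 4/5], [1/5, 3/5]]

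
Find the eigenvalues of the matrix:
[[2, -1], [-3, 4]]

Characteristic equation: det(A - λI) = 0
λ² - (trace)λ + (det) = 0
trace = 2 + 4 = 6, det = (2)(4) - (-1)(-3) = 5
λ² - (6)λ + (5) = 0
λ = (6 ± √((6)² - 4·(5))) / 2 = (6 ± √16) / 2
Solving: λ = 1, 5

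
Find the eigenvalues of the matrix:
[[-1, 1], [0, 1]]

Characteristic equation: det(A - λI) = 0
λ² - (trace)λ + (det) = 0
trace = -1 + 1 = 0, det = (-1)(1) - (1)(0) = -1
λ² - (0)λ + (-1) = 0
λ = (0 ± √((0)² - 4·(-1))) / 2 = (0 ± √4) / 2
Solving: λ = -1, 1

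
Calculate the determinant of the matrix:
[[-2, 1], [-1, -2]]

For a 2×2 matrix [[a, b], [c, d]], det = ad - bc
det = (-2)(-2) - (1)(-1) = 4 - -1 = 5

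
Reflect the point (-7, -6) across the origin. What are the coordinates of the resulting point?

Reflection across origin: (-7, -6) → (7, 6)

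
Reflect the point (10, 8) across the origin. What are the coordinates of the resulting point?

Reflection across origin: (10, 8) → (-10, -8)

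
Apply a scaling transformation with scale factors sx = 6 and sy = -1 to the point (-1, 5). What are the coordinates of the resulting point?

Scaling matrix:
[[6, 0], [0, -1]]
Result: (-1 × 6, 5 × -1) = (-6, -5)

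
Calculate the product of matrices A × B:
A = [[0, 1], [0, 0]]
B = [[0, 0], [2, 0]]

Matrix multiplication:
C[0][0] = 0×0 + 1×2 = 2
C[0][1] = 0×0 + 1×0 = 0
C[1][0] = 0×0 + 0×2 = 0
C[1][1] = 0×0 + 0×0 = 0
Result: [[2, 0], [0, 0]]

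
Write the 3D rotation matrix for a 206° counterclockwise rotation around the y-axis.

Rotation matrix for counterclockwise 206° around y-axis:
cos(206°) = -0.8988, sin(206°) = -0.4384
Result: [[-0.8988, 0, -0.4384], [0, 1, 0], [0.4384, 0, -0.8988]]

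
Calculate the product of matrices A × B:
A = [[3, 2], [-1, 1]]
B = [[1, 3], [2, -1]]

Matrix multiplication:
C[0][0] = 3×1 + 2×2 = 7
C[0][1] = 3×3 + 2×-1 = 7
C[1][0] = -1×1 + 1×2 = 1
C[1][1] = -1×3 + 1×-1 = -4
Result: [[7, 7], [1, -4]]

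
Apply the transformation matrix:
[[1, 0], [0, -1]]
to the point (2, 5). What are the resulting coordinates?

Matrix multiplication:
[[1, 0], [0, -1]] × [2, 5]ᵀ
= [(1)(2) + (0)(5), (0)(2) + (-1)(5)]ᵀ
= [2, -5]ᵀ
Result: (2, -5)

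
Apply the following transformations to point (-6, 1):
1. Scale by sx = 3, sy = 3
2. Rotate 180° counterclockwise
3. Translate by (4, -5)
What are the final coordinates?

Step 1: Scale → (-18, 3)
Step 2: Rotate 180° → (18, -3)
Step 3: Translate → (22, -8)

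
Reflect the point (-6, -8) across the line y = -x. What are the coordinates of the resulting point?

Reflection across line y = -x: (-6, -8) → (8, 6)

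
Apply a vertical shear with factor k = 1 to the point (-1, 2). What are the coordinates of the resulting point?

Shear matrix for vertical shear with factor k = 1:
[[1, 0], [1, 1]]
Result: (-1, 2) → (-1, 1)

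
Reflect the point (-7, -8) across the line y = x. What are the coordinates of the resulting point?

Reflection across line y = x: (-7, -8) → (-8, -7)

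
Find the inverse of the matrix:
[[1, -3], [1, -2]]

For [[a,b],[c,d]], inverse = (1/det)·[[d,-b],[-c,a]]
det = (1)(-2) - (-3)(1) = -2 - -3 = 1
Inverse = [[-2, 3], [-1, 1]]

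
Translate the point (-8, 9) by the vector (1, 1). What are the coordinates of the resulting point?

Translation by (1, 1) (homogeneous matrix [[1, 0, 1], [0, 1, 1], [0, 0, 1]]):
x' = -8 + 1 = -7
y' = 9 + 1 = 10
Result: (-7, 10)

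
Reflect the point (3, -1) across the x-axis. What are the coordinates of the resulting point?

Reflection across x-axis: (3, -1) → (3, 1)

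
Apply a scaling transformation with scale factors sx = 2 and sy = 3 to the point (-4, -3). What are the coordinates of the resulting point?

Scaling matrix:
[[2, 0], [0, 3]]
Result: (-4 × 2, -3 × 3) = (-8, -9)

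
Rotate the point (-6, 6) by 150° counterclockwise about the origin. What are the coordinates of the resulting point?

Rotation matrix for 150°: [[cos 150°, -sin 150°], [sin 150°, cos 150°]] ≈ [[-0.866025, -0.500000], [0.500000, -0.866025]]
[[-0.866025, -0.500000], [0.500000, -0.866025]] × [-6, 6]ᵀ ≈ [2.1962, -8.1962]ᵀ
Result: (2.1962, -8.1962)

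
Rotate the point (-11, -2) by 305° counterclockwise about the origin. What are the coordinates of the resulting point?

Rotation matrix for 305°: [[cos 305°, -sin 305°], [sin 305°, cos 305°]] ≈ [[0.573576, 0.819152], [-0.819152, 0.573576]]
[[0.573576, 0.819152], [-0.819152, 0.573576]] × [-11, -2]ᵀ ≈ [-7.9476, 7.8635]ᵀ
Result: (-7.9476, 7.8635)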